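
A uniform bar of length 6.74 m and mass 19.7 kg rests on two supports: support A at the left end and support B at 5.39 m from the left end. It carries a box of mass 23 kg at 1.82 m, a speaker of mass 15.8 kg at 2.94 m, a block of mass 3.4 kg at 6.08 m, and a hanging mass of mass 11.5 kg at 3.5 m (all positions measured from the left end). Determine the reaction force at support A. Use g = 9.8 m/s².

R_A ≈ 327 N

Choose support B as the axis so its reaction then has zero moment arm.
Beam weight: 19.7 × 9.8 = 193.1 N down at 3.37 m → arm 2.02 m, τ = 193.1 × 2.02 = 390.1 N·m counterclockwise.
Box: 23 × 9.8 = 225.4 N down at 1.82 m → arm 3.57 m, τ = 225.4 × 3.57 = 804.7 N·m counterclockwise.
Speaker: 15.8 × 9.8 = 154.8 N down at 2.94 m → arm 2.45 m, τ = 154.8 × 2.45 = 379.3 N·m counterclockwise.
Block: 3.4 × 9.8 = 33.32 N down at 6.08 m → arm 0.69 m, τ = 33.32 × 0.69 = 22.99 N·m clockwise.
Hanging mass: 11.5 × 9.8 = 112.7 N down at 3.5 m → arm 1.89 m, τ = 112.7 × 1.89 = 213 N·m counterclockwise.
Net load moment about support B = 1764 N·m counterclockwise.
Reaction R at support A is upward at 0 m, arm 5.39 m → moment R × 5.39 clockwise.
Balancing moments: R × 5.39 = 1764, giving R = 327 N.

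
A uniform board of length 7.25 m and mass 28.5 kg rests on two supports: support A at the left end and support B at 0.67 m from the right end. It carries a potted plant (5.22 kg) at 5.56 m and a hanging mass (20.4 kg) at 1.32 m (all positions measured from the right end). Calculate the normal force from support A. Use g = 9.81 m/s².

R_A ≈ 183 N

Take moments about support B.
Beam weight: 28.5 × 9.81 = 279.6 N down at 3.625 m → arm 2.955 m, τ = 279.6 × 2.955 = 826.2 N·m counterclockwise.
Potted plant: 5.22 × 9.81 = 51.21 N down at 5.56 m → arm 4.89 m, τ = 51.21 × 4.89 = 250.4 N·m counterclockwise.
Hanging mass: 20.4 × 9.81 = 200.1 N down at 1.32 m → arm 0.65 m, τ = 200.1 × 0.65 = 130.1 N·m counterclockwise.
Net load moment about support B = 1207 N·m counterclockwise.
Reaction R at support A is upward at 7.25 m, arm 6.58 m → moment R × 6.58 clockwise.
For rotational equilibrium, R × 6.58 = 1207, so R = 183 N.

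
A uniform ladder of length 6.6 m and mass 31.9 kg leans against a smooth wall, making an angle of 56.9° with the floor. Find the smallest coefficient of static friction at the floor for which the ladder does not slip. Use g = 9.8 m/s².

Take moments about the foot of the ladder.
Ladder weight 31.9×9.8 = 312.6 N acts at 3.3 m along the ladder; its horizontal arm is 3.3·cos56.9° = 1.802 m → τ = 563.3 N·m clockwise.
Wall normal N acts horizontally at the top; its moment arm is the height L sinθ = 6.6·sin56.9° = 5.529 m, counterclockwise.
Setting net torque to zero: N × 5.529 = 563.3 → N = 101.9 N.
ΣFx = 0 ⇒ f = N_wall = 101.9 N. ΣFy = 0 ⇒ N_floor = 312.6 N.
μ_min = f / N_floor = 101.9 / 312.6 = 0.326.

μ_min ≈ 0.326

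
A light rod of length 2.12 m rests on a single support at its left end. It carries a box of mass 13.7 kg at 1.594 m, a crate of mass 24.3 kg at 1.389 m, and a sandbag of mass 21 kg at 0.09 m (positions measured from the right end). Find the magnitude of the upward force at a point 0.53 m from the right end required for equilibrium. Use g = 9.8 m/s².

F ≈ 417 N

About the left end:
Box: 13.7 × 9.8 = 134.3 N down at 1.594 m → arm 0.526 m, τ = 134.3 × 0.526 = 70.64 N·m clockwise.
Crate: 24.3 × 9.8 = 238.1 N down at 1.389 m → arm 0.731 m, τ = 238.1 × 0.731 = 174.1 N·m clockwise.
Sandbag: 21 × 9.8 = 205.8 N down at 0.09 m → arm 2.03 m, τ = 205.8 × 2.03 = 417.8 N·m clockwise.
Net moment of the loads = 662.5 N·m clockwise.
The upward force F acts at a point 0.53 m from the right end, arm 1.59 m, giving F × 1.59 counterclockwise.
Balancing moments: F × 1.59 = 662.5, giving F = 662.5 / 1.59 = 417 N.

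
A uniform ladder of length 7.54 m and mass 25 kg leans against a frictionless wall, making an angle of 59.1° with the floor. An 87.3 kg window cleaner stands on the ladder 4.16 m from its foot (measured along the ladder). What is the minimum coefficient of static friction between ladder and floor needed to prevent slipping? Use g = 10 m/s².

μ_min ≈ 0.323

About the foot of the ladder:
Ladder weight 25×10 = 250 N acts at 3.77 m along the ladder; its horizontal arm is 3.77·cos59.1° = 1.936 m → τ = 484 N·m clockwise.
Window cleaner: 87.3×10 = 873 N at 4.16 m → arm 2.136 m → τ = 1865 N·m clockwise.
Wall normal N acts horizontally at the top; its moment arm is the height L sinθ = 7.54·sin59.1° = 6.47 m, counterclockwise.
Balancing moments: N × 6.47 = 2349, giving N = 363.1 N.
ΣFx = 0 ⇒ f = N_wall = 363.1 N. ΣFy = 0 ⇒ N_floor = 1123 N.
μ_min = f / N_floor = 363.1 / 1123 = 0.323.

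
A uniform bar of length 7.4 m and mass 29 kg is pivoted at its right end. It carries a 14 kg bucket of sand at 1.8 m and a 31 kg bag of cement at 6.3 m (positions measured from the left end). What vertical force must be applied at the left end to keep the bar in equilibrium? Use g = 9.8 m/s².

F ≈ 291 N

Taking torques about the right end:
Beam weight: 29 × 9.8 = 284.2 N down at 3.7 m → arm 3.7 m, τ = 284.2 × 3.7 = 1052 N·m counterclockwise.
Bucket of sand: 14 × 9.8 = 137.2 N down at 1.8 m → arm 5.6 m, τ = 137.2 × 5.6 = 768.3 N·m counterclockwise.
Bag of cement: 31 × 9.8 = 303.8 N down at 6.3 m → arm 1.1 m, τ = 303.8 × 1.1 = 334.2 N·m counterclockwise.
Net moment of the loads = 2154 N·m counterclockwise.
The upward force F acts at the left end, arm 7.4 m, giving F × 7.4 clockwise.
For rotational equilibrium, F × 7.4 = 2154, so F = 2154 / 7.4 = 291 N.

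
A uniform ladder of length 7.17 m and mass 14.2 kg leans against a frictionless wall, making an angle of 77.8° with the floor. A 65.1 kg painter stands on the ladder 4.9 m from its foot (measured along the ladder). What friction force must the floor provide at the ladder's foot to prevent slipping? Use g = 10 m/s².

About the foot of the ladder:
Ladder weight 14.2×10 = 142 N acts at 3.585 m along the ladder; its horizontal arm is 3.585·cos77.8° = 0.7576 m → τ = 107.6 N·m clockwise.
Painter: 65.1×10 = 651 N at 4.9 m → arm 1.035 m → τ = 673.8 N·m clockwise.
Wall normal N acts horizontally at the top; its moment arm is the height L sinθ = 7.17·sin77.8° = 7.008 m, counterclockwise.
For rotational equilibrium, N × 7.008 = 781.4, so N = 112 N.
ΣFx = 0: friction at the foot balances the wall's push, so f = N_wall = 112 N.

f ≈ 112 N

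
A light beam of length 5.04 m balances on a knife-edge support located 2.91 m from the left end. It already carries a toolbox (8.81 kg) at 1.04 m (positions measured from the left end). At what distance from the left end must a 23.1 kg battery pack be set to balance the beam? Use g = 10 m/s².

About the knife-edge support (at 2.91 m from the left end):
Toolbox: 8.81 × 10 = 88.1 N down at 1.04 m → arm 1.87 m, τ = 88.1 × 1.87 = 164.7 N·m counterclockwise.
Net moment of existing loads = 164.7 N·m counterclockwise.
The battery pack weighs 23.1 × 10 = 231 N and must supply an equal clockwise moment, so its lever arm about the knife-edge support is 164.7 / 231 = 0.713 m.
That puts it at 2.91 + 0.713 = 3.62 m from the left end.

x ≈ 3.62 m from the left end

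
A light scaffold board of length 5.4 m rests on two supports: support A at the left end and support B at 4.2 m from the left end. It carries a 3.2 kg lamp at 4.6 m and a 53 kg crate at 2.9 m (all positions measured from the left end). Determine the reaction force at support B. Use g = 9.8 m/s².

R_B ≈ 393 N

Sum moments about support A (its reaction then has zero moment arm).
Lamp: 3.2 × 9.8 = 31.36 N down at 4.6 m → arm 4.6 m, τ = 31.36 × 4.6 = 144.3 N·m clockwise.
Crate: 53 × 9.8 = 519.4 N down at 2.9 m → arm 2.9 m, τ = 519.4 × 2.9 = 1506 N·m clockwise.
Net load moment about support A = 1650 N·m clockwise.
Reaction R at support B is upward at 4.2 m, arm 4.2 m → moment R × 4.2 counterclockwise.
For rotational equilibrium, R × 4.2 = 1650, so R = 393 N.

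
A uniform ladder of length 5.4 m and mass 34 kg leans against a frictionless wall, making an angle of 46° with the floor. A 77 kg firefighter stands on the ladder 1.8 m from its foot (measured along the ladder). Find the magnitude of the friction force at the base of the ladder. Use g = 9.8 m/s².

f ≈ 404 N

About the foot of the ladder:
Ladder weight 34×9.8 = 333.2 N acts at 2.7 m along the ladder; its horizontal arm is 2.7·cos46° = 1.876 m → τ = 625.1 N·m clockwise.
Firefighter: 77×9.8 = 754.6 N at 1.8 m → arm 1.25 m → τ = 943.2 N·m clockwise.
Wall normal N acts horizontally at the top; its moment arm is the height L sinθ = 5.4·sin46° = 3.884 m, counterclockwise.
For rotational equilibrium, N × 3.884 = 1568, so N = 404 N.
ΣFx = 0: friction at the foot balances the wall's push, so f = N_wall = 404 N.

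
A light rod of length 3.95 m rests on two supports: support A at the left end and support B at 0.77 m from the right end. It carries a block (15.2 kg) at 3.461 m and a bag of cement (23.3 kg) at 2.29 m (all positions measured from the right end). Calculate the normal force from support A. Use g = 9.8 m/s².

Taking torques about support B:
Block: 15.2 × 9.8 = 149 N down at 3.461 m → arm 2.691 m, τ = 149 × 2.691 = 401 N·m counterclockwise.
Bag of cement: 23.3 × 9.8 = 228.3 N down at 2.29 m → arm 1.52 m, τ = 228.3 × 1.52 = 347 N·m counterclockwise.
Net load moment about support B = 748 N·m counterclockwise.
Reaction R at support A is upward at 3.95 m, arm 3.18 m → moment R × 3.18 clockwise.
Setting net torque to zero: R × 3.18 = 748 → R = 235 N.

R_A ≈ 235 N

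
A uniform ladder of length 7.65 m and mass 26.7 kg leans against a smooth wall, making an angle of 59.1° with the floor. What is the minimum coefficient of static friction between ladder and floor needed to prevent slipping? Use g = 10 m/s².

μ_min ≈ 0.299

About the foot of the ladder:
Ladder weight 26.7×10 = 267 N acts at 3.825 m along the ladder; its horizontal arm is 3.825·cos59.1° = 1.964 m → τ = 524.4 N·m clockwise.
Wall normal N acts horizontally at the top; its moment arm is the height L sinθ = 7.65·sin59.1° = 6.564 m, counterclockwise.
Στ = 0 ⇒ N × 6.564 = 524.4 ⇒ N = 79.89 N.
ΣFx = 0 ⇒ f = N_wall = 79.89 N. ΣFy = 0 ⇒ N_floor = 267 N.
μ_min = f / N_floor = 79.89 / 267 = 0.299.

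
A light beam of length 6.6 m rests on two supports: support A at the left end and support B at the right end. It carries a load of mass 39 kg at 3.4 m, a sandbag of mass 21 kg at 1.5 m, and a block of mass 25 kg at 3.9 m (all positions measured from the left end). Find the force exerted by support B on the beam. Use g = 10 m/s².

R_B ≈ 396 N

About support A:
Load: 39 × 10 = 390 N down at 3.4 m → arm 3.4 m, τ = 390 × 3.4 = 1326 N·m clockwise.
Sandbag: 21 × 10 = 210 N down at 1.5 m → arm 1.5 m, τ = 210 × 1.5 = 315 N·m clockwise.
Block: 25 × 10 = 250 N down at 3.9 m → arm 3.9 m, τ = 250 × 3.9 = 975 N·m clockwise.
Net load moment about support A = 2616 N·m clockwise.
Reaction R at support B is upward at 6.6 m, arm 6.6 m → moment R × 6.6 counterclockwise.
For rotational equilibrium, R × 6.6 = 2616, so R = 396 N.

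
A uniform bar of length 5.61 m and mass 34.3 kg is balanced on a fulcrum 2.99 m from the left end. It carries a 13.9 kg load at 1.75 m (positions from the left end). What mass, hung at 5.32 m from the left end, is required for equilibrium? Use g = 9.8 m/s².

m ≈ 10.1 kg

Taking torques about the fulcrum (at 2.99 m from the left end):
Beam weight: 34.3 × 9.8 = 336.1 N down at 2.805 m → arm 0.185 m, τ = 336.1 × 0.185 = 62.18 N·m counterclockwise.
Load: 13.9 × 9.8 = 136.2 N down at 1.75 m → arm 1.24 m, τ = 136.2 × 1.24 = 168.9 N·m counterclockwise.
Net moment of known loads = 231.1 N·m counterclockwise.
An unknown mass m at 5.32 m has arm 2.33 m; its moment is m·g·2.33 clockwise.
Setting net torque to zero: m × 9.8 × 2.33 = 231.1 → m = 231.1 / (9.8 × 2.33) = 10.1 kg.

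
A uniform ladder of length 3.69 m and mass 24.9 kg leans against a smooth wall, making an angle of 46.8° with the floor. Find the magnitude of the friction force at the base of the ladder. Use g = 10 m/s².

Taking torques about the foot of the ladder:
Ladder weight 24.9×10 = 249 N acts at 1.845 m along the ladder; its horizontal arm is 1.845·cos46.8° = 1.263 m → τ = 314.5 N·m clockwise.
Wall normal N acts horizontally at the top; its moment arm is the height L sinθ = 3.69·sin46.8° = 2.69 m, counterclockwise.
For rotational equilibrium, N × 2.69 = 314.5, so N = 117 N.
ΣFx = 0: friction at the foot balances the wall's push, so f = N_wall = 117 N.

f ≈ 117 N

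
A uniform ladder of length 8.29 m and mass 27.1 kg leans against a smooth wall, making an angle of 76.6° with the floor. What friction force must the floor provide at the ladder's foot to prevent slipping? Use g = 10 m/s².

Sum moments about the foot of the ladder (the floor normal and friction both act there and drop out).
Ladder weight 27.1×10 = 271 N acts at 4.145 m along the ladder; its horizontal arm is 4.145·cos76.6° = 0.9606 m → τ = 260.3 N·m clockwise.
Wall normal N acts horizontally at the top; its moment arm is the height L sinθ = 8.29·sin76.6° = 8.064 m, counterclockwise.
Setting net torque to zero: N × 8.064 = 260.3 → N = 32.3 N.
ΣFx = 0: friction at the foot balances the wall's push, so f = N_wall = 32.3 N.

f ≈ 32.3 N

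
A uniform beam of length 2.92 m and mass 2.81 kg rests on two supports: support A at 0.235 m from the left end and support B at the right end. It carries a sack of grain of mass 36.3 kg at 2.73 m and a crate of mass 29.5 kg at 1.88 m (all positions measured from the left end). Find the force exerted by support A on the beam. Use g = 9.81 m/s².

Take moments about support B.
Beam weight: 2.81 × 9.81 = 27.57 N down at 1.46 m → arm 1.46 m, τ = 27.57 × 1.46 = 40.25 N·m counterclockwise.
Sack of grain: 36.3 × 9.81 = 356.1 N down at 2.73 m → arm 0.19 m, τ = 356.1 × 0.19 = 67.66 N·m counterclockwise.
Crate: 29.5 × 9.81 = 289.4 N down at 1.88 m → arm 1.04 m, τ = 289.4 × 1.04 = 301 N·m counterclockwise.
Net load moment about support B = 408.9 N·m counterclockwise.
Reaction R at support A is upward at 0.235 m, arm 2.685 m → moment R × 2.685 clockwise.
Balancing moments: R × 2.685 = 408.9, giving R = 152 N.

R_A ≈ 152 N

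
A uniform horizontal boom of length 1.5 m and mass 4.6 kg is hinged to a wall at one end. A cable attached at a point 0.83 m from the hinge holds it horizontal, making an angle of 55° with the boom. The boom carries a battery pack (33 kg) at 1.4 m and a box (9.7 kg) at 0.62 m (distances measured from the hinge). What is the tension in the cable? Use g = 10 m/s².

About the hinge:
Beam weight: 4.6 × 10 = 46 N down at 0.75 m → arm 0.75 m, τ = 46 × 0.75 = 34.5 N·m clockwise.
Battery pack: 33 × 10 = 330 N down at 1.4 m → arm 1.4 m, τ = 330 × 1.4 = 462 N·m clockwise.
Box: 9.7 × 10 = 97 N down at 0.62 m → arm 0.62 m, τ = 97 × 0.62 = 60.14 N·m clockwise.
Total clockwise load moment = 556.6 N·m.
The cable tension T acts at 0.83 m; only its component perpendicular to the boom, T sinθ, produces torque. sin 55° = 0.8192.
Στ = 0 ⇒ T × 0.83 × 0.8192 = 556.6 ⇒ T = 556.6 / 0.6799 = 819 N.

T ≈ 819 N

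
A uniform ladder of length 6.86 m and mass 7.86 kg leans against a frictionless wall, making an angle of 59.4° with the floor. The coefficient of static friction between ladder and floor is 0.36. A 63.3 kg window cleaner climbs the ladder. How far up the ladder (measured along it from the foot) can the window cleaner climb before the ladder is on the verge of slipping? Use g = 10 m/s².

d ≈ 4.27 m

Choose the foot of the ladder as the axis so the floor normal and friction both act there and drop out.
Ladder weight 7.86×10 = 78.6 N acts at 3.43 m along the ladder; its horizontal arm is 3.43·cos59.4° = 1.746 m → τ = 137.2 N·m clockwise.
Window cleaner weight 63.3×10 = 633 N at distance d → arm d·cos59.4° → τ = 633·d·0.509 clockwise.
Wall normal N at the top has arm L sinθ = 5.905 m counterclockwise, so Στ = 0 gives N·5.905 = 137.2 + 322.2·d.
ΣFy = 0 ⇒ N_floor = 711.6 N, so the maximum friction is μ_s·N_floor = 0.36×711.6 = 256.2 N. ΣFx = 0 ⇒ N_wall = f, so at the slipping point N = 256.2 N.
Substituting: 256.2×5.905 = 137.2 + 322.2·d ⇒ d = (1513 − 137.2) / 322.2 = 4.27 m.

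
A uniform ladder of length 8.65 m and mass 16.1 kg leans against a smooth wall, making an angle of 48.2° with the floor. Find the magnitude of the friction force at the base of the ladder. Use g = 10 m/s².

f ≈ 72 N

About the foot of the ladder:
Ladder weight 16.1×10 = 161 N acts at 4.325 m along the ladder; its horizontal arm is 4.325·cos48.2° = 2.883 m → τ = 464.2 N·m clockwise.
Wall normal N acts horizontally at the top; its moment arm is the height L sinθ = 8.65·sin48.2° = 6.448 m, counterclockwise.
Balancing moments: N × 6.448 = 464.2, giving N = 72 N.
ΣFx = 0: friction at the foot balances the wall's push, so f = N_wall = 72 N.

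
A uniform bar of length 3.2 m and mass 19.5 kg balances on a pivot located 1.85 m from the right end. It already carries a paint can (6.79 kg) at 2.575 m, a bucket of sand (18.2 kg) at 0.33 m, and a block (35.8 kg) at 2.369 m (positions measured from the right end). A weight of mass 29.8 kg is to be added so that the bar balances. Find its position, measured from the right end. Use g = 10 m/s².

Sum moments about the pivot (at 1.85 m from the right end) (the support reaction has zero arm there).
Beam weight: 19.5 × 10 = 195 N down at 1.6 m → arm 0.25 m, τ = 195 × 0.25 = 48.75 N·m clockwise.
Paint can: 6.79 × 10 = 67.9 N down at 2.575 m → arm 0.725 m, τ = 67.9 × 0.725 = 49.23 N·m counterclockwise.
Bucket of sand: 18.2 × 10 = 182 N down at 0.33 m → arm 1.52 m, τ = 182 × 1.52 = 276.6 N·m clockwise.
Block: 35.8 × 10 = 358 N down at 2.369 m → arm 0.519 m, τ = 358 × 0.519 = 185.8 N·m counterclockwise.
Net moment of existing loads = 90.32 N·m clockwise.
The weight weighs 29.8 × 10 = 298 N and must supply an equal counterclockwise moment, so its lever arm about the pivot is 90.32 / 298 = 0.303 m.
That puts it at 1.85 + 0.303 = 2.15 m from the right end.

x ≈ 2.15 m from the right end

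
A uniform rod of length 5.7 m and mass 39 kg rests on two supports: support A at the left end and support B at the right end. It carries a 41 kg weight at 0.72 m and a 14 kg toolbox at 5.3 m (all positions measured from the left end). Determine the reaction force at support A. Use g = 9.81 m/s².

R_A ≈ 552 N

Sum moments about support B (its reaction then has zero moment arm).
Beam weight: 39 × 9.81 = 382.6 N down at 2.85 m → arm 2.85 m, τ = 382.6 × 2.85 = 1090 N·m counterclockwise.
Weight: 41 × 9.81 = 402.2 N down at 0.72 m → arm 4.98 m, τ = 402.2 × 4.98 = 2003 N·m counterclockwise.
Toolbox: 14 × 9.81 = 137.3 N down at 5.3 m → arm 0.4 m, τ = 137.3 × 0.4 = 54.92 N·m counterclockwise.
Net load moment about support B = 3148 N·m counterclockwise.
Reaction R at support A is upward at 0 m, arm 5.7 m → moment R × 5.7 clockwise.
For rotational equilibrium, R × 5.7 = 3148, so R = 552 N.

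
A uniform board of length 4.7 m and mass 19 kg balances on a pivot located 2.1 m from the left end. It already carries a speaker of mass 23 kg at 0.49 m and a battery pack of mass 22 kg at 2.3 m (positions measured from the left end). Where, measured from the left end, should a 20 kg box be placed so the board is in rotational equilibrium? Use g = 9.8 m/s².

Sum moments about the pivot (at 2.1 m from the left end) (the support reaction has zero arm there).
Beam weight: 19 × 9.8 = 186.2 N down at 2.35 m → arm 0.25 m, τ = 186.2 × 0.25 = 46.55 N·m clockwise.
Speaker: 23 × 9.8 = 225.4 N down at 0.49 m → arm 1.61 m, τ = 225.4 × 1.61 = 362.9 N·m counterclockwise.
Battery pack: 22 × 9.8 = 215.6 N down at 2.3 m → arm 0.2 m, τ = 215.6 × 0.2 = 43.12 N·m clockwise.
Net moment of existing loads = 273.2 N·m counterclockwise.
The box weighs 20 × 9.8 = 196 N and must supply an equal clockwise moment, so its lever arm about the pivot is 273.2 / 196 = 1.39 m.
That puts it at 2.1 + 1.39 = 3.49 m from the left end.

x ≈ 3.49 m from the left end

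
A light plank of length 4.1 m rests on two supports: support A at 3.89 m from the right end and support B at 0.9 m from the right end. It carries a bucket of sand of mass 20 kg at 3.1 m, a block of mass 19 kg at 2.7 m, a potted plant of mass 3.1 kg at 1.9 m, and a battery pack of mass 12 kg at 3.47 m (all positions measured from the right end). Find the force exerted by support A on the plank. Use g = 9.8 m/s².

R_A ≈ 368 N

Taking torques about support B:
Bucket of sand: 20 × 9.8 = 196 N down at 3.1 m → arm 2.2 m, τ = 196 × 2.2 = 431.2 N·m counterclockwise.
Block: 19 × 9.8 = 186.2 N down at 2.7 m → arm 1.8 m, τ = 186.2 × 1.8 = 335.2 N·m counterclockwise.
Potted plant: 3.1 × 9.8 = 30.38 N down at 1.9 m → arm 1 m, τ = 30.38 × 1 = 30.38 N·m counterclockwise.
Battery pack: 12 × 9.8 = 117.6 N down at 3.47 m → arm 2.57 m, τ = 117.6 × 2.57 = 302.2 N·m counterclockwise.
Net load moment about support B = 1099 N·m counterclockwise.
Reaction R at support A is upward at 3.89 m, arm 2.99 m → moment R × 2.99 clockwise.
Setting net torque to zero: R × 2.99 = 1099 → R = 368 N.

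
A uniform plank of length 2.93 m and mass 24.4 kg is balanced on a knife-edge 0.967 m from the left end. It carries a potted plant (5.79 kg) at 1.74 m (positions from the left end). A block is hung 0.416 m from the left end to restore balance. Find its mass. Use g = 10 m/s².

Take moments about the knife-edge (at 0.967 m from the left end).
Beam weight: 24.4 × 10 = 244 N down at 1.465 m → arm 0.498 m, τ = 244 × 0.498 = 121.5 N·m clockwise.
Potted plant: 5.79 × 10 = 57.9 N down at 1.74 m → arm 0.773 m, τ = 57.9 × 0.773 = 44.76 N·m clockwise.
Net moment of known loads = 166.3 N·m clockwise.
An unknown mass m at 0.416 m has arm 0.551 m; its moment is m·g·0.551 counterclockwise.
Balancing moments: m × 10 × 0.551 = 166.3, giving m = 166.3 / (10 × 0.551) = 30.2 kg.

m ≈ 30.2 kg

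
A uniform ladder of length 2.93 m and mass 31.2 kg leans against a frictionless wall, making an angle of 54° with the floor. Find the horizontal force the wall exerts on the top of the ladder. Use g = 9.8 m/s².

N_wall ≈ 111 N

Take moments about the foot of the ladder.
Ladder weight 31.2×9.8 = 305.8 N acts at 1.465 m along the ladder; its horizontal arm is 1.465·cos54° = 0.8611 m → τ = 263.3 N·m clockwise.
Wall normal N acts horizontally at the top; its moment arm is the height L sinθ = 2.93·sin54° = 2.37 m, counterclockwise.
Setting net torque to zero: N × 2.37 = 263.3 → N = 111 N.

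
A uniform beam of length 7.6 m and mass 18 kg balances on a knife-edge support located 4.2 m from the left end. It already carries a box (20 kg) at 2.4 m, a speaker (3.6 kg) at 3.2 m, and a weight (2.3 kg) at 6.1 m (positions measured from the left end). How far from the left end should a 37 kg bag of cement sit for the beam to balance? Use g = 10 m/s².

Taking torques about the knife-edge support (at 4.2 m from the left end):
Beam weight: 18 × 10 = 180 N down at 3.8 m → arm 0.4 m, τ = 180 × 0.4 = 72 N·m counterclockwise.
Box: 20 × 10 = 200 N down at 2.4 m → arm 1.8 m, τ = 200 × 1.8 = 360 N·m counterclockwise.
Speaker: 3.6 × 10 = 36 N down at 3.2 m → arm 1 m, τ = 36 × 1 = 36 N·m counterclockwise.
Weight: 2.3 × 10 = 23 N down at 6.1 m → arm 1.9 m, τ = 23 × 1.9 = 43.7 N·m clockwise.
Net moment of existing loads = 424.3 N·m counterclockwise.
The bag of cement weighs 37 × 10 = 370 N and must supply an equal clockwise moment, so its lever arm about the knife-edge support is 424.3 / 370 = 1.15 m.
That puts it at 4.2 + 1.15 = 5.35 m from the left end.

x ≈ 5.35 m from the left end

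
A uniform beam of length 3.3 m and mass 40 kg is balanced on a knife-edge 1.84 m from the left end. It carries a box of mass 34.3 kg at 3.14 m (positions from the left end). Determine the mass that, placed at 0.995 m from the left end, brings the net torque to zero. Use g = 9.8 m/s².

m ≈ 43.8 kg

Sum moments about the knife-edge (at 1.84 m from the left end) (the support reaction has zero arm there).
Beam weight: 40 × 9.8 = 392 N down at 1.65 m → arm 0.19 m, τ = 392 × 0.19 = 74.48 N·m counterclockwise.
Box: 34.3 × 9.8 = 336.1 N down at 3.14 m → arm 1.3 m, τ = 336.1 × 1.3 = 436.9 N·m clockwise.
Net moment of known loads = 362.4 N·m clockwise.
An unknown mass m at 0.995 m has arm 0.845 m; its moment is m·g·0.845 counterclockwise.
Στ = 0 ⇒ m × 9.8 × 0.845 = 362.4 ⇒ m = 362.4 / (9.8 × 0.845) = 43.8 kg.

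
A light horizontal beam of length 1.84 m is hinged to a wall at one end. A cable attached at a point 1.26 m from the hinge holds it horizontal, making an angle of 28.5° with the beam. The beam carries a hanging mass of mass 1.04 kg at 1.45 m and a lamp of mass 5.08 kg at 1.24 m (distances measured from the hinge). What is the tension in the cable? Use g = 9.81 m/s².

About the hinge:
Hanging mass: 1.04 × 9.81 = 10.2 N down at 1.45 m → arm 1.45 m, τ = 10.2 × 1.45 = 14.79 N·m clockwise.
Lamp: 5.08 × 9.81 = 49.83 N down at 1.24 m → arm 1.24 m, τ = 49.83 × 1.24 = 61.79 N·m clockwise.
Total clockwise load moment = 76.58 N·m.
The cable tension T acts at 1.26 m; only its component perpendicular to the beam, T sinθ, produces torque. sin 28.5° = 0.4772.
For rotational equilibrium, T × 1.26 × 0.4772 = 76.58, so T = 76.58 / 0.6013 = 127 N.

T ≈ 127 N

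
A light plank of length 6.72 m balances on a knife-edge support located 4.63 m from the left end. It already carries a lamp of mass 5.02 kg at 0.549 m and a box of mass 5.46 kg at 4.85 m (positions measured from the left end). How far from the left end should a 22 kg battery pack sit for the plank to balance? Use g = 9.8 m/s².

Sum moments about the knife-edge support (at 4.63 m from the left end) (the support reaction has zero arm there).
Lamp: 5.02 × 9.8 = 49.2 N down at 0.549 m → arm 4.081 m, τ = 49.2 × 4.081 = 200.8 N·m counterclockwise.
Box: 5.46 × 9.8 = 53.51 N down at 4.85 m → arm 0.22 m, τ = 53.51 × 0.22 = 11.77 N·m clockwise.
Net moment of existing loads = 189 N·m counterclockwise.
The battery pack weighs 22 × 9.8 = 215.6 N and must supply an equal clockwise moment, so its lever arm about the knife-edge support is 189 / 215.6 = 0.877 m.
That puts it at 4.63 + 0.877 = 5.51 m from the left end.

x ≈ 5.51 m from the left end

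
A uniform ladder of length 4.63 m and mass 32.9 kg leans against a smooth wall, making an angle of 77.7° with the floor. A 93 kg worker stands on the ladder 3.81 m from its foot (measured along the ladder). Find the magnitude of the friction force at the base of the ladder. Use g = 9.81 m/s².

Taking torques about the foot of the ladder:
Ladder weight 32.9×9.81 = 322.7 N acts at 2.315 m along the ladder; its horizontal arm is 2.315·cos77.7° = 0.4932 m → τ = 159.2 N·m clockwise.
Worker: 93×9.81 = 912.3 N at 3.81 m → arm 0.8116 m → τ = 740.4 N·m clockwise.
Wall normal N acts horizontally at the top; its moment arm is the height L sinθ = 4.63·sin77.7° = 4.524 m, counterclockwise.
Στ = 0 ⇒ N × 4.524 = 899.6 ⇒ N = 199 N.
ΣFx = 0: friction at the foot balances the wall's push, so f = N_wall = 199 N.

f ≈ 199 N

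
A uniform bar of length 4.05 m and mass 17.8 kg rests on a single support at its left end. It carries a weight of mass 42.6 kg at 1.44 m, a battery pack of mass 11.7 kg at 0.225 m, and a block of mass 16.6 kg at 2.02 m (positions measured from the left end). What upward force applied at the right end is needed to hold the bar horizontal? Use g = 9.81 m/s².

F ≈ 323 N

About the left end:
Beam weight: 17.8 × 9.81 = 174.6 N down at 2.025 m → arm 2.025 m, τ = 174.6 × 2.025 = 353.6 N·m clockwise.
Weight: 42.6 × 9.81 = 417.9 N down at 1.44 m → arm 1.44 m, τ = 417.9 × 1.44 = 601.8 N·m clockwise.
Battery pack: 11.7 × 9.81 = 114.8 N down at 0.225 m → arm 0.225 m, τ = 114.8 × 0.225 = 25.83 N·m clockwise.
Block: 16.6 × 9.81 = 162.8 N down at 2.02 m → arm 2.02 m, τ = 162.8 × 2.02 = 328.9 N·m clockwise.
Net moment of the loads = 1310 N·m clockwise.
The upward force F acts at the right end, arm 4.05 m, giving F × 4.05 counterclockwise.
Balancing moments: F × 4.05 = 1310, giving F = 1310 / 4.05 = 323 N.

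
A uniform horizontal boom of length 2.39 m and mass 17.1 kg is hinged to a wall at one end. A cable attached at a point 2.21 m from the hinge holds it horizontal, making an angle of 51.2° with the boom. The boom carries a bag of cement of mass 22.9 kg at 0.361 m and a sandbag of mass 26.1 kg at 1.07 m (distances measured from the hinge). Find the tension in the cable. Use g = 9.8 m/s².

Sum moments about the hinge (the unknown hinge reaction has zero arm there).
Beam weight: 17.1 × 9.8 = 167.6 N down at 1.195 m → arm 1.195 m, τ = 167.6 × 1.195 = 200.3 N·m clockwise.
Bag of cement: 22.9 × 9.8 = 224.4 N down at 0.361 m → arm 0.361 m, τ = 224.4 × 0.361 = 81.01 N·m clockwise.
Sandbag: 26.1 × 9.8 = 255.8 N down at 1.07 m → arm 1.07 m, τ = 255.8 × 1.07 = 273.7 N·m clockwise.
Total clockwise load moment = 555 N·m.
The cable tension T acts at 2.21 m; only its component perpendicular to the boom, T sinθ, produces torque. sin 51.2° = 0.7793.
For rotational equilibrium, T × 2.21 × 0.7793 = 555, so T = 555 / 1.722 = 322 N.

T ≈ 322 N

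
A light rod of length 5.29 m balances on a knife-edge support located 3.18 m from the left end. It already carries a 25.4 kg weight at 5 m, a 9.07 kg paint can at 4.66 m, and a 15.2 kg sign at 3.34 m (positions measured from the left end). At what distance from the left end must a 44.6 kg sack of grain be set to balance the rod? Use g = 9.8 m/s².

Taking torques about the knife-edge support (at 3.18 m from the left end):
Weight: 25.4 × 9.8 = 248.9 N down at 5 m → arm 1.82 m, τ = 248.9 × 1.82 = 453 N·m clockwise.
Paint can: 9.07 × 9.8 = 88.89 N down at 4.66 m → arm 1.48 m, τ = 88.89 × 1.48 = 131.6 N·m clockwise.
Sign: 15.2 × 9.8 = 149 N down at 3.34 m → arm 0.16 m, τ = 149 × 0.16 = 23.84 N·m clockwise.
Net moment of existing loads = 608.4 N·m clockwise.
The sack of grain weighs 44.6 × 9.8 = 437.1 N and must supply an equal counterclockwise moment, so its lever arm about the knife-edge support is 608.4 / 437.1 = 1.39 m.
That puts it at 3.18 − 1.39 = 1.79 m from the left end.

x ≈ 1.79 m from the left end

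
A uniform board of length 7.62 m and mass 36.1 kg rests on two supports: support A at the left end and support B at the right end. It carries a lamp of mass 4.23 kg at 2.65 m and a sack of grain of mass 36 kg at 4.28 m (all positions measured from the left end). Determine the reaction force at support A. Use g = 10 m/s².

R_A ≈ 366 N

Taking torques about support B:
Beam weight: 36.1 × 10 = 361 N down at 3.81 m → arm 3.81 m, τ = 361 × 3.81 = 1375 N·m counterclockwise.
Lamp: 4.23 × 10 = 42.3 N down at 2.65 m → arm 4.97 m, τ = 42.3 × 4.97 = 210.2 N·m counterclockwise.
Sack of grain: 36 × 10 = 360 N down at 4.28 m → arm 3.34 m, τ = 360 × 3.34 = 1202 N·m counterclockwise.
Net load moment about support B = 2787 N·m counterclockwise.
Reaction R at support A is upward at 0 m, arm 7.62 m → moment R × 7.62 clockwise.
Στ = 0 ⇒ R × 7.62 = 2787 ⇒ R = 366 N.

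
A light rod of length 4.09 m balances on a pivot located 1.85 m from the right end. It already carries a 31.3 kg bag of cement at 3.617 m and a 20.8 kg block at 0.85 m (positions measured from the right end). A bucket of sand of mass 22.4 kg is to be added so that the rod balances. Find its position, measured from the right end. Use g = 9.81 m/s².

Sum moments about the pivot (at 1.85 m from the right end) (the support reaction has zero arm there).
Bag of cement: 31.3 × 9.81 = 307.1 N down at 3.617 m → arm 1.767 m, τ = 307.1 × 1.767 = 542.6 N·m counterclockwise.
Block: 20.8 × 9.81 = 204 N down at 0.85 m → arm 1 m, τ = 204 × 1 = 204 N·m clockwise.
Net moment of existing loads = 338.6 N·m counterclockwise.
The bucket of sand weighs 22.4 × 9.81 = 219.7 N and must supply an equal clockwise moment, so its lever arm about the pivot is 338.6 / 219.7 = 1.54 m.
That puts it at 1.85 − 1.54 = 0.31 m from the right end.

x ≈ 0.31 m from the right end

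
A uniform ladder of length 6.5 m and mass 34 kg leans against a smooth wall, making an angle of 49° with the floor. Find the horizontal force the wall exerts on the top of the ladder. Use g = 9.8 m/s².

N_wall ≈ 145 N

Sum moments about the foot of the ladder (the floor normal and friction both act there and drop out).
Ladder weight 34×9.8 = 333.2 N acts at 3.25 m along the ladder; its horizontal arm is 3.25·cos49° = 2.132 m → τ = 710.4 N·m clockwise.
Wall normal N acts horizontally at the top; its moment arm is the height L sinθ = 6.5·sin49° = 4.906 m, counterclockwise.
Setting net torque to zero: N × 4.906 = 710.4 → N = 145 N.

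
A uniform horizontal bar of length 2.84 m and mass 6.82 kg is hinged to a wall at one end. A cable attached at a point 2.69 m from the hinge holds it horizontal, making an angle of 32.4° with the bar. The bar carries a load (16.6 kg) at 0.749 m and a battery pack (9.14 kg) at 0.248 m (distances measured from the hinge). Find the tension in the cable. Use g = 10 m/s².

Take moments about the hinge.
Beam weight: 6.82 × 10 = 68.2 N down at 1.42 m → arm 1.42 m, τ = 68.2 × 1.42 = 96.84 N·m clockwise.
Load: 16.6 × 10 = 166 N down at 0.749 m → arm 0.749 m, τ = 166 × 0.749 = 124.3 N·m clockwise.
Battery pack: 9.14 × 10 = 91.4 N down at 0.248 m → arm 0.248 m, τ = 91.4 × 0.248 = 22.67 N·m clockwise.
Total clockwise load moment = 243.8 N·m.
The cable tension T acts at 2.69 m; only its component perpendicular to the bar, T sinθ, produces torque. sin 32.4° = 0.5358.
Στ = 0 ⇒ T × 2.69 × 0.5358 = 243.8 ⇒ T = 243.8 / 1.441 = 169 N.

T ≈ 169 N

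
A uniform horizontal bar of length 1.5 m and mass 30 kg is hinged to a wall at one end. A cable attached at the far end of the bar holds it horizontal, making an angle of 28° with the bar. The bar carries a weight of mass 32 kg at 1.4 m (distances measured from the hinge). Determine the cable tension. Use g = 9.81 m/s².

About the hinge:
Beam weight: 30 × 9.81 = 294.3 N down at 0.75 m → arm 0.75 m, τ = 294.3 × 0.75 = 220.7 N·m clockwise.
Weight: 32 × 9.81 = 313.9 N down at 1.4 m → arm 1.4 m, τ = 313.9 × 1.4 = 439.5 N·m clockwise.
Total clockwise load moment = 660.2 N·m.
The cable tension T acts at 1.5 m; only its component perpendicular to the bar, T sinθ, produces torque. sin 28° = 0.4695.
Στ = 0 ⇒ T × 1.5 × 0.4695 = 660.2 ⇒ T = 660.2 / 0.7042 = 938 N.

T ≈ 938 N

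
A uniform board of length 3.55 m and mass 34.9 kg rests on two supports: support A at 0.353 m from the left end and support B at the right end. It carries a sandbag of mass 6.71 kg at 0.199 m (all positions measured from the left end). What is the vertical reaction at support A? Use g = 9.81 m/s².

About support B:
Beam weight: 34.9 × 9.81 = 342.4 N down at 1.775 m → arm 1.775 m, τ = 342.4 × 1.775 = 607.8 N·m counterclockwise.
Sandbag: 6.71 × 9.81 = 65.83 N down at 0.199 m → arm 3.351 m, τ = 65.83 × 3.351 = 220.6 N·m counterclockwise.
Net load moment about support B = 828.4 N·m counterclockwise.
Reaction R at support A is upward at 0.353 m, arm 3.197 m → moment R × 3.197 clockwise.
Στ = 0 ⇒ R × 3.197 = 828.4 ⇒ R = 259 N.

R_A ≈ 259 N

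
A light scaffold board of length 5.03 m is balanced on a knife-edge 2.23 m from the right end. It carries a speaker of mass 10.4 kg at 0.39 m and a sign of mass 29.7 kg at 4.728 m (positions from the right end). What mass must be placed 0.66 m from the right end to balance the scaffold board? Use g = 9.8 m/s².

Sum moments about the knife-edge (at 2.23 m from the right end) (the support reaction has zero arm there).
Speaker: 10.4 × 9.8 = 101.9 N down at 0.39 m → arm 1.84 m, τ = 101.9 × 1.84 = 187.5 N·m clockwise.
Sign: 29.7 × 9.8 = 291.1 N down at 4.728 m → arm 2.498 m, τ = 291.1 × 2.498 = 727.2 N·m counterclockwise.
Net moment of known loads = 539.7 N·m counterclockwise.
An unknown mass m at 0.66 m has arm 1.57 m; its moment is m·g·1.57 clockwise.
For rotational equilibrium, m × 9.8 × 1.57 = 539.7, so m = 539.7 / (9.8 × 1.57) = 35.1 kg.

m ≈ 35.1 kg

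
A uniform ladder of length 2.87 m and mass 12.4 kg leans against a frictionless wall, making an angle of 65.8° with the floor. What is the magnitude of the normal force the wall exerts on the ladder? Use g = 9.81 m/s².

N_wall ≈ 27.3 N

Taking torques about the foot of the ladder:
Ladder weight 12.4×9.81 = 121.6 N acts at 1.435 m along the ladder; its horizontal arm is 1.435·cos65.8° = 0.5882 m → τ = 71.53 N·m clockwise.
Wall normal N acts horizontally at the top; its moment arm is the height L sinθ = 2.87·sin65.8° = 2.618 m, counterclockwise.
Setting net torque to zero: N × 2.618 = 71.53 → N = 27.3 N.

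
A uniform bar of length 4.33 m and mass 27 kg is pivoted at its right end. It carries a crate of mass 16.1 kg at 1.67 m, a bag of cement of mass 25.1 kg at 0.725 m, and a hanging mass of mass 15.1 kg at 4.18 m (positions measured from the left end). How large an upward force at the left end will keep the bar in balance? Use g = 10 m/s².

Taking torques about the right end:
Beam weight: 27 × 10 = 270 N down at 2.165 m → arm 2.165 m, τ = 270 × 2.165 = 584.5 N·m counterclockwise.
Crate: 16.1 × 10 = 161 N down at 1.67 m → arm 2.66 m, τ = 161 × 2.66 = 428.3 N·m counterclockwise.
Bag of cement: 25.1 × 10 = 251 N down at 0.725 m → arm 3.605 m, τ = 251 × 3.605 = 904.9 N·m counterclockwise.
Hanging mass: 15.1 × 10 = 151 N down at 4.18 m → arm 0.15 m, τ = 151 × 0.15 = 22.65 N·m counterclockwise.
Net moment of the loads = 1940 N·m counterclockwise.
The upward force F acts at the left end, arm 4.33 m, giving F × 4.33 clockwise.
Balancing moments: F × 4.33 = 1940, giving F = 1940 / 4.33 = 448 N.

F ≈ 448 N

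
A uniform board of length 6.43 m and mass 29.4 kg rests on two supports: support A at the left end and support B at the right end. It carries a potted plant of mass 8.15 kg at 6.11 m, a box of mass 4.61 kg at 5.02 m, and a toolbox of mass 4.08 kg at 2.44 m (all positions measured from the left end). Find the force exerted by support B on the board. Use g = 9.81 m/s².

Taking torques about support A:
Beam weight: 29.4 × 9.81 = 288.4 N down at 3.215 m → arm 3.215 m, τ = 288.4 × 3.215 = 927.2 N·m clockwise.
Potted plant: 8.15 × 9.81 = 79.95 N down at 6.11 m → arm 6.11 m, τ = 79.95 × 6.11 = 488.5 N·m clockwise.
Box: 4.61 × 9.81 = 45.22 N down at 5.02 m → arm 5.02 m, τ = 45.22 × 5.02 = 227 N·m clockwise.
Toolbox: 4.08 × 9.81 = 40.02 N down at 2.44 m → arm 2.44 m, τ = 40.02 × 2.44 = 97.65 N·m clockwise.
Net load moment about support A = 1740 N·m clockwise.
Reaction R at support B is upward at 6.43 m, arm 6.43 m → moment R × 6.43 counterclockwise.
For rotational equilibrium, R × 6.43 = 1740, so R = 271 N.

R_B ≈ 271 N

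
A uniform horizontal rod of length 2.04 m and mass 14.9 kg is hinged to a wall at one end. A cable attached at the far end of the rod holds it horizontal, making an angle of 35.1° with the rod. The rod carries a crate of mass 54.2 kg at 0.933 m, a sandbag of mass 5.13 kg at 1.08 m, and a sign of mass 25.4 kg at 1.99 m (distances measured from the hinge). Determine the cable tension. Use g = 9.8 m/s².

T ≈ 1020 N

Choose the hinge as the axis so the unknown hinge reaction has zero arm there.
Beam weight: 14.9 × 9.8 = 146 N down at 1.02 m → arm 1.02 m, τ = 146 × 1.02 = 148.9 N·m clockwise.
Crate: 54.2 × 9.8 = 531.2 N down at 0.933 m → arm 0.933 m, τ = 531.2 × 0.933 = 495.6 N·m clockwise.
Sandbag: 5.13 × 9.8 = 50.27 N down at 1.08 m → arm 1.08 m, τ = 50.27 × 1.08 = 54.29 N·m clockwise.
Sign: 25.4 × 9.8 = 248.9 N down at 1.99 m → arm 1.99 m, τ = 248.9 × 1.99 = 495.3 N·m clockwise.
Total clockwise load moment = 1194 N·m.
The cable tension T acts at 2.04 m; only its component perpendicular to the rod, T sinθ, produces torque. sin 35.1° = 0.575.
Στ = 0 ⇒ T × 2.04 × 0.575 = 1194 ⇒ T = 1194 / 1.173 = 1020 N.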